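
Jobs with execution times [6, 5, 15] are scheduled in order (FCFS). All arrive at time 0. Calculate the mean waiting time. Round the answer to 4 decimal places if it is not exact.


FCFS order (as given): [6, 5, 15]
Waiting times:
  Job 1: wait = 0
  Job 2: wait = 6
  Job 3: wait = 11
Sum of waiting times = 17
Average waiting time = 17/3 = 5.6667

5.6667


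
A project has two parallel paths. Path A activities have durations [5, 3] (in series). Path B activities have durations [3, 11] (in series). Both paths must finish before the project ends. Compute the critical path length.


Path A total = 5 + 3 = 8
Path B total = 3 + 11 = 14
Critical path = longest path = max(8, 14) = 14

14


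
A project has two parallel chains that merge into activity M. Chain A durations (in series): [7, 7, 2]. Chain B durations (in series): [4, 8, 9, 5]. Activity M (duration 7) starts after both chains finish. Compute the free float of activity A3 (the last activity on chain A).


ES(A3) = sum of predecessors on chain A = 14
EF(A3) = ES + duration = 14 + 2 = 16
Successor of A3 is M. ES(M) = max(sum(A), sum(B)) = max(16, 26) = 26
Free float = ES(successor) - EF(current) = 26 - 16 = 10

10


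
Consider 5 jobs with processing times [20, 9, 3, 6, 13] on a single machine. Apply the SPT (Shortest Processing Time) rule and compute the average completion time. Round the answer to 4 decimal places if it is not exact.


Sort jobs by processing time (SPT order): [3, 6, 9, 13, 20]
Compute completion times sequentially:
  Job 1: processing = 3, completes at 3
  Job 2: processing = 6, completes at 9
  Job 3: processing = 9, completes at 18
  Job 4: processing = 13, completes at 31
  Job 5: processing = 20, completes at 51
Sum of completion times = 112
Average completion time = 112/5 = 22.4

22.4


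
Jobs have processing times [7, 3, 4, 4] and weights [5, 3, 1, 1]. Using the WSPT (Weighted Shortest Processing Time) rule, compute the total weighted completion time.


Compute p/w ratios and sort ascending (WSPT): [(3, 3), (7, 5), (4, 1), (4, 1)]
Compute weighted completion times:
  Job (p=3,w=3): C=3, w*C=3*3=9
  Job (p=7,w=5): C=10, w*C=5*10=50
  Job (p=4,w=1): C=14, w*C=1*14=14
  Job (p=4,w=1): C=18, w*C=1*18=18
Total weighted completion time = 91

91


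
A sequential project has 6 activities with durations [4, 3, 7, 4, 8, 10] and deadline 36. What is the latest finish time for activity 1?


LF(activity 1) = deadline - sum of successor durations
Successors: activities 2 through 6 with durations [3, 7, 4, 8, 10]
Sum of successor durations = 32
LF = 36 - 32 = 4

4


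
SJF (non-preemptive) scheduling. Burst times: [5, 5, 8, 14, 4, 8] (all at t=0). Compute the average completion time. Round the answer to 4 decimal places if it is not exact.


SJF order (ascending): [4, 5, 5, 8, 8, 14]
Completion times:
  Job 1: burst=4, C=4
  Job 2: burst=5, C=9
  Job 3: burst=5, C=14
  Job 4: burst=8, C=22
  Job 5: burst=8, C=30
  Job 6: burst=14, C=44
Average completion = 123/6 = 20.5

20.5


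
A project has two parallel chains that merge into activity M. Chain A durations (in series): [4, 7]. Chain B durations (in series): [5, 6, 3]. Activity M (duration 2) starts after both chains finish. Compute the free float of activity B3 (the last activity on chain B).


ES(B3) = sum of predecessors on chain B = 11
EF(B3) = ES + duration = 11 + 3 = 14
Successor of B3 is M. ES(M) = max(sum(A), sum(B)) = max(11, 14) = 14
Free float = ES(successor) - EF(current) = 14 - 14 = 0

0


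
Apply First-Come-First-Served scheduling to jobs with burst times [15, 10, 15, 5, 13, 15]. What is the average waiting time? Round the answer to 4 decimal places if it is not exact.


FCFS order (as given): [15, 10, 15, 5, 13, 15]
Waiting times:
  Job 1: wait = 0
  Job 2: wait = 15
  Job 3: wait = 25
  Job 4: wait = 40
  Job 5: wait = 45
  Job 6: wait = 58
Sum of waiting times = 183
Average waiting time = 183/6 = 30.5

30.5


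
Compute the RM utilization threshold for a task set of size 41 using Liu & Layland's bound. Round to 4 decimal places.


Compute 2^(1/41) = 1.0170497444
Subtract 1: 1.0170497444 - 1 = 0.0170497444
Multiply by n: 41 * 0.0170497444 = 0.6990395204
Round to 4 dp: 0.6990

0.6990


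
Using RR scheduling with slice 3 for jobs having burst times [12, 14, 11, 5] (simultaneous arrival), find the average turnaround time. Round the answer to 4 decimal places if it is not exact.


Time quantum = 3
Execution trace:
  J1 runs 3 units, time = 3
  J2 runs 3 units, time = 6
  J3 runs 3 units, time = 9
  J4 runs 3 units, time = 12
  J1 runs 3 units, time = 15
  J2 runs 3 units, time = 18
  J3 runs 3 units, time = 21
  J4 runs 2 units, time = 23
  J1 runs 3 units, time = 26
  J2 runs 3 units, time = 29
  J3 runs 3 units, time = 32
  J1 runs 3 units, time = 35
  J2 runs 3 units, time = 38
  J3 runs 2 units, time = 40
  J2 runs 2 units, time = 42
Finish times: [35, 42, 40, 23]
Average turnaround = 140/4 = 35.0

35.0


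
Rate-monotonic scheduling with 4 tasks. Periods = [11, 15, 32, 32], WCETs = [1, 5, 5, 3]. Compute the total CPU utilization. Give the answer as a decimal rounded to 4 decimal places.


Compute individual utilizations (exact fractions):
  Task 1: C/T = 1/11 (approx. 0.0909)
  Task 2: C/T = 5/15 = 1/3 (approx. 0.3333)
  Task 3: C/T = 5/32 (approx. 0.1563)
  Task 4: C/T = 3/32 (approx. 0.0938)
Total utilization U = 1/11 + 1/3 + 5/32 + 3/32 = 89/132
Rounded to 4 decimal places: U = 0.6742
RM (Liu & Layland) bound for 4 tasks = 0.756828; compare with U = 89/132 (approx. 0.674242)
U <= bound, so schedulable by RM sufficient condition.

0.6742


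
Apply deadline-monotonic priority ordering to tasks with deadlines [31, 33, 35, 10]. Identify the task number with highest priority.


Sort tasks by relative deadline (ascending):
  Task 4: deadline = 10
  Task 1: deadline = 31
  Task 2: deadline = 33
  Task 3: deadline = 35
Priority order (highest first): [4, 1, 2, 3]
Highest priority task = 4

4


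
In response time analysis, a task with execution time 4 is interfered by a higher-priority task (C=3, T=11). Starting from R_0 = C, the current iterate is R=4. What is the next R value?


R_next = C + ceil(R_prev / T_hp) * C_hp
ceil(4 / 11) = ceil(0.3636) = 1
Interference = 1 * 3 = 3
R_next = 4 + 3 = 7

7


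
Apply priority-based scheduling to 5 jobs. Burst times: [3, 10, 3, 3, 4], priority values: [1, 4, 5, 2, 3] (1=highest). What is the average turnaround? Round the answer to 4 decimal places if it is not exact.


Sort by priority (ascending = highest first):
Order: [(1, 3), (2, 3), (3, 4), (4, 10), (5, 3)]
Completion times:
  Priority 1, burst=3, C=3
  Priority 2, burst=3, C=6
  Priority 3, burst=4, C=10
  Priority 4, burst=10, C=20
  Priority 5, burst=3, C=23
Average turnaround = 62/5 = 12.4

12.4


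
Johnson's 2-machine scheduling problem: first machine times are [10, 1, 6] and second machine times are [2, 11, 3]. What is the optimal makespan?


Apply Johnson's rule:
  Group 1 (a <= b): [(2, 1, 11)]
  Group 2 (a > b): [(3, 6, 3), (1, 10, 2)]
Optimal job order: [2, 3, 1]
Schedule:
  Job 2: M1 done at 1, M2 done at 12
  Job 3: M1 done at 7, M2 done at 15
  Job 1: M1 done at 17, M2 done at 19
Makespan = 19

19


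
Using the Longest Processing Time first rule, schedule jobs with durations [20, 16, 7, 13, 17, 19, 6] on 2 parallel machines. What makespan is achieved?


Sort jobs in decreasing order (LPT): [20, 19, 17, 16, 13, 7, 6]
Assign each job to the least loaded machine:
  Machine 1: jobs [20, 16, 13], load = 49
  Machine 2: jobs [19, 17, 7, 6], load = 49
Makespan = max load = 49

49


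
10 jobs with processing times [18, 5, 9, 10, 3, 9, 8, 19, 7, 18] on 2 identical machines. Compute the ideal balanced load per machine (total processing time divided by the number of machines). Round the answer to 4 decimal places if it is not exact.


Total processing time = 18 + 5 + 9 + 10 + 3 + 9 + 8 + 19 + 7 + 18 = 106
Number of machines = 2
Ideal balanced load = 106 / 2 = 53.0

53.0


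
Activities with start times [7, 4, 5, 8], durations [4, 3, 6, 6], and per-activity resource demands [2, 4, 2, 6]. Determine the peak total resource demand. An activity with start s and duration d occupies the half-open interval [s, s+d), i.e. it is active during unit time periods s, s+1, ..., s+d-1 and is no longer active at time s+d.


Each activity i is active on [start_i, start_i + duration_i).
Compute total resource usage per time slot:
  t=0: active resources = [], total = 0
  t=1: active resources = [], total = 0
  t=2: active resources = [], total = 0
  t=3: active resources = [], total = 0
  t=4: active resources = [4], total = 4
  t=5: active resources = [4, 2], total = 6
  t=6: active resources = [4, 2], total = 6
  t=7: active resources = [2, 2], total = 4
  t=8: active resources = [2, 2, 6], total = 10
  t=9: active resources = [2, 2, 6], total = 10
  t=10: active resources = [2, 2, 6], total = 10
  t=11: active resources = [6], total = 6
  t=12: active resources = [6], total = 6
  t=13: active resources = [6], total = 6
Peak resource demand = 10

10


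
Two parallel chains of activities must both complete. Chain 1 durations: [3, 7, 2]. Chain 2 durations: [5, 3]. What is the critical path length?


Path A total = 3 + 7 + 2 = 12
Path B total = 5 + 3 = 8
Critical path = longest path = max(12, 8) = 12

12


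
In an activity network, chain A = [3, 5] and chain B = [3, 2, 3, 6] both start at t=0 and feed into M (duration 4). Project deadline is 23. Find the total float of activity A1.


Forward pass: ES(A1) = sum of predecessors on chain A = 0
EF = ES + duration = 0 + 3 = 3
Backward pass: LF(M) = deadline = 23; LS(M) = 23 - 4 = 19
LF(A1) = LS(M) - sum(successors on chain A) = 19 - 5 = 14
LS = LF - duration = 14 - 3 = 11
Total float = LS - ES = 11 - 0 = 11

11


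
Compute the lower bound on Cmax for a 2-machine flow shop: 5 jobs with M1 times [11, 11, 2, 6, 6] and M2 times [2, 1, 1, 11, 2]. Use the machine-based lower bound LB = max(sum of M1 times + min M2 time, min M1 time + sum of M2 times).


LB1 = sum(M1 times) + min(M2 times) = 36 + 1 = 37
LB2 = min(M1 times) + sum(M2 times) = 2 + 17 = 19
Lower bound = max(LB1, LB2) = max(37, 19) = 37

37


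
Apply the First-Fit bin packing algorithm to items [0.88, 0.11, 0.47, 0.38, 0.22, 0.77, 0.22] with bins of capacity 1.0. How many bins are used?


Place items sequentially using First-Fit:
  Item 0.88 -> new Bin 1
  Item 0.11 -> Bin 1 (now 0.99)
  Item 0.47 -> new Bin 2
  Item 0.38 -> Bin 2 (now 0.85)
  Item 0.22 -> new Bin 3
  Item 0.77 -> Bin 3 (now 0.99)
  Item 0.22 -> new Bin 4
Total bins used = 4

4


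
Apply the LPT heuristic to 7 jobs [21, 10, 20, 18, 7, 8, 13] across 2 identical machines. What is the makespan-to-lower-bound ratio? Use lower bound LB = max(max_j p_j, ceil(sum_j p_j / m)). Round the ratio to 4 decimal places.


LPT order: [21, 20, 18, 13, 10, 8, 7]
Machine loads after assignment: [51, 46]
LPT makespan = 51
Lower bound = max(max_job, ceil(total/2)) = max(21, 49) = 49
Ratio = 51 / 49 = 1.0408

1.0408


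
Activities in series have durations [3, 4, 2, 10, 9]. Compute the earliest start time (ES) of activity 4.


Activity 4 starts after activities 1 through 3 complete.
Predecessor durations: [3, 4, 2]
ES = 3 + 4 + 2 = 9

9


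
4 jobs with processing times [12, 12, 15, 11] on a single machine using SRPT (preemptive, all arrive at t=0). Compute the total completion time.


Since all jobs arrive at t=0, SRPT equals SPT ordering.
SPT order: [11, 12, 12, 15]
Completion times:
  Job 1: p=11, C=11
  Job 2: p=12, C=23
  Job 3: p=12, C=35
  Job 4: p=15, C=50
Total completion time = 11 + 23 + 35 + 50 = 119

119


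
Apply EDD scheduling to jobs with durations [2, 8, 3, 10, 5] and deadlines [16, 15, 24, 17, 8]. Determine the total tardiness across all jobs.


Sort by due date (EDD order): [(5, 8), (8, 15), (2, 16), (10, 17), (3, 24)]
Compute completion times and tardiness:
  Job 1: p=5, d=8, C=5, tardiness=max(0,5-8)=0
  Job 2: p=8, d=15, C=13, tardiness=max(0,13-15)=0
  Job 3: p=2, d=16, C=15, tardiness=max(0,15-16)=0
  Job 4: p=10, d=17, C=25, tardiness=max(0,25-17)=8
  Job 5: p=3, d=24, C=28, tardiness=max(0,28-24)=4
Total tardiness = 12

12


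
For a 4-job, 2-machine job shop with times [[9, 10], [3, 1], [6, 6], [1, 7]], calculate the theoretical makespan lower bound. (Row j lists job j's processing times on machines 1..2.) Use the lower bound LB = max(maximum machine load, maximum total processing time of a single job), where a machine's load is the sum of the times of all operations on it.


Machine loads:
  Machine 1: 9 + 3 + 6 + 1 = 19
  Machine 2: 10 + 1 + 6 + 7 = 24
Max machine load = 24
Job totals:
  Job 1: 19
  Job 2: 4
  Job 3: 12
  Job 4: 8
Max job total = 19
Lower bound = max(24, 19) = 24

24


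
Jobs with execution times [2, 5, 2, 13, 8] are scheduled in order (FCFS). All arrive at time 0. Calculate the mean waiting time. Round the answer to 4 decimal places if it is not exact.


FCFS order (as given): [2, 5, 2, 13, 8]
Waiting times:
  Job 1: wait = 0
  Job 2: wait = 2
  Job 3: wait = 7
  Job 4: wait = 9
  Job 5: wait = 22
Sum of waiting times = 40
Average waiting time = 40/5 = 8.0

8.0


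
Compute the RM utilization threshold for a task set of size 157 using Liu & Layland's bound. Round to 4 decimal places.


Compute 2^(1/157) = 1.0044247104
Subtract 1: 1.0044247104 - 1 = 0.0044247104
Multiply by n: 157 * 0.0044247104 = 0.6946795328
Round to 4 dp: 0.6947

0.6947


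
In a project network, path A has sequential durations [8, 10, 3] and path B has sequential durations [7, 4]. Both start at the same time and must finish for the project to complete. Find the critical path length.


Path A total = 8 + 10 + 3 = 21
Path B total = 7 + 4 = 11
Critical path = longest path = max(21, 11) = 21

21


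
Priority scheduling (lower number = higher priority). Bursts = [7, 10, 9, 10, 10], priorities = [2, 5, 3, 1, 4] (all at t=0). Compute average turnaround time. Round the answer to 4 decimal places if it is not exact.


Sort by priority (ascending = highest first):
Order: [(1, 10), (2, 7), (3, 9), (4, 10), (5, 10)]
Completion times:
  Priority 1, burst=10, C=10
  Priority 2, burst=7, C=17
  Priority 3, burst=9, C=26
  Priority 4, burst=10, C=36
  Priority 5, burst=10, C=46
Average turnaround = 135/5 = 27.0

27.0


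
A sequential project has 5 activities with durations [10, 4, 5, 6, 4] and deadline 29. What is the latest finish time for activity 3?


LF(activity 3) = deadline - sum of successor durations
Successors: activities 4 through 5 with durations [6, 4]
Sum of successor durations = 10
LF = 29 - 10 = 19

19


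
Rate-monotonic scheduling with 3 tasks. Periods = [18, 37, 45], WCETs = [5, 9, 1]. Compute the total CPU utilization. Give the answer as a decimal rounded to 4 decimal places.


Compute individual utilizations (exact fractions):
  Task 1: C/T = 5/18 (approx. 0.2778)
  Task 2: C/T = 9/37 (approx. 0.2432)
  Task 3: C/T = 1/45 (approx. 0.0222)
Total utilization U = 5/18 + 9/37 + 1/45 = 201/370
Rounded to 4 decimal places: U = 0.5432
RM (Liu & Layland) bound for 3 tasks = 0.779763; compare with U = 201/370 (approx. 0.543243)
U <= bound, so schedulable by RM sufficient condition.

0.5432


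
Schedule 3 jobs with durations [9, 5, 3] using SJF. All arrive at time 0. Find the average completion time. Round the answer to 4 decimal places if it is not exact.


SJF order (ascending): [3, 5, 9]
Completion times:
  Job 1: burst=3, C=3
  Job 2: burst=5, C=8
  Job 3: burst=9, C=17
Average completion = 28/3 = 9.3333

9.3333


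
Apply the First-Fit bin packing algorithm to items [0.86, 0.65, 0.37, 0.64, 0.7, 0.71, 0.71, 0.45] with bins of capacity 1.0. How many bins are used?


Place items sequentially using First-Fit:
  Item 0.86 -> new Bin 1
  Item 0.65 -> new Bin 2
  Item 0.37 -> new Bin 3
  Item 0.64 -> new Bin 4
  Item 0.7 -> new Bin 5
  Item 0.71 -> new Bin 6
  Item 0.71 -> new Bin 7
  Item 0.45 -> Bin 3 (now 0.82)
Total bins used = 7

7


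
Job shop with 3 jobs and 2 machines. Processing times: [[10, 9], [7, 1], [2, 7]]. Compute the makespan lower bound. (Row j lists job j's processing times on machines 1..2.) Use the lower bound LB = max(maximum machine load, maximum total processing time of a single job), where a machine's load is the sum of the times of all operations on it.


Machine loads:
  Machine 1: 10 + 7 + 2 = 19
  Machine 2: 9 + 1 + 7 = 17
Max machine load = 19
Job totals:
  Job 1: 19
  Job 2: 8
  Job 3: 9
Max job total = 19
Lower bound = max(19, 19) = 19

19


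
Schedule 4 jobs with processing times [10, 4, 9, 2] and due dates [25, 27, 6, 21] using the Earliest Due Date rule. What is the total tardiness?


Sort by due date (EDD order): [(9, 6), (2, 21), (10, 25), (4, 27)]
Compute completion times and tardiness:
  Job 1: p=9, d=6, C=9, tardiness=max(0,9-6)=3
  Job 2: p=2, d=21, C=11, tardiness=max(0,11-21)=0
  Job 3: p=10, d=25, C=21, tardiness=max(0,21-25)=0
  Job 4: p=4, d=27, C=25, tardiness=max(0,25-27)=0
Total tardiness = 3

3


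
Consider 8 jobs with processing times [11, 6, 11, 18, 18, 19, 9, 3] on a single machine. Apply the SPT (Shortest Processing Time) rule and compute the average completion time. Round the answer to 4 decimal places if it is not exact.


Sort jobs by processing time (SPT order): [3, 6, 9, 11, 11, 18, 18, 19]
Compute completion times sequentially:
  Job 1: processing = 3, completes at 3
  Job 2: processing = 6, completes at 9
  Job 3: processing = 9, completes at 18
  Job 4: processing = 11, completes at 29
  Job 5: processing = 11, completes at 40
  Job 6: processing = 18, completes at 58
  Job 7: processing = 18, completes at 76
  Job 8: processing = 19, completes at 95
Sum of completion times = 328
Average completion time = 328/8 = 41.0

41.0


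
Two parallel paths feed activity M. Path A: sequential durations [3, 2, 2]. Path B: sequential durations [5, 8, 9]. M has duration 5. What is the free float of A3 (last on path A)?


ES(A3) = sum of predecessors on chain A = 5
EF(A3) = ES + duration = 5 + 2 = 7
Successor of A3 is M. ES(M) = max(sum(A), sum(B)) = max(7, 22) = 22
Free float = ES(successor) - EF(current) = 22 - 7 = 15

15


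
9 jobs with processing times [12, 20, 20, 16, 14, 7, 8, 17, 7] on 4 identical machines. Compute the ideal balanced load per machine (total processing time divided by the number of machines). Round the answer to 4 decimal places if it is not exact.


Total processing time = 12 + 20 + 20 + 16 + 14 + 7 + 8 + 17 + 7 = 121
Number of machines = 4
Ideal balanced load = 121 / 4 = 30.25

30.25


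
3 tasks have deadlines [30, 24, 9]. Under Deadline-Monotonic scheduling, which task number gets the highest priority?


Sort tasks by relative deadline (ascending):
  Task 3: deadline = 9
  Task 2: deadline = 24
  Task 1: deadline = 30
Priority order (highest first): [3, 2, 1]
Highest priority task = 3

3


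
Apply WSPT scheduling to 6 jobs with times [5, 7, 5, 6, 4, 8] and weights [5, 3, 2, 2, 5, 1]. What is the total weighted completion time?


Compute p/w ratios and sort ascending (WSPT): [(4, 5), (5, 5), (7, 3), (5, 2), (6, 2), (8, 1)]
Compute weighted completion times:
  Job (p=4,w=5): C=4, w*C=5*4=20
  Job (p=5,w=5): C=9, w*C=5*9=45
  Job (p=7,w=3): C=16, w*C=3*16=48
  Job (p=5,w=2): C=21, w*C=2*21=42
  Job (p=6,w=2): C=27, w*C=2*27=54
  Job (p=8,w=1): C=35, w*C=1*35=35
Total weighted completion time = 244

244


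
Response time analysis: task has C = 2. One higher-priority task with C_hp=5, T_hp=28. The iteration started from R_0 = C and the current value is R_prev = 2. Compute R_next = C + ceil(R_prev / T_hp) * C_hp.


R_next = C + ceil(R_prev / T_hp) * C_hp
ceil(2 / 28) = ceil(0.0714) = 1
Interference = 1 * 5 = 5
R_next = 2 + 5 = 7

7


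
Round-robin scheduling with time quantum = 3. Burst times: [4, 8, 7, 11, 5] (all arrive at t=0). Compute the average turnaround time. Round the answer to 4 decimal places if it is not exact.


Time quantum = 3
Execution trace:
  J1 runs 3 units, time = 3
  J2 runs 3 units, time = 6
  J3 runs 3 units, time = 9
  J4 runs 3 units, time = 12
  J5 runs 3 units, time = 15
  J1 runs 1 units, time = 16
  J2 runs 3 units, time = 19
  J3 runs 3 units, time = 22
  J4 runs 3 units, time = 25
  J5 runs 2 units, time = 27
  J2 runs 2 units, time = 29
  J3 runs 1 units, time = 30
  J4 runs 3 units, time = 33
  J4 runs 2 units, time = 35
Finish times: [16, 29, 30, 35, 27]
Average turnaround = 137/5 = 27.4

27.4


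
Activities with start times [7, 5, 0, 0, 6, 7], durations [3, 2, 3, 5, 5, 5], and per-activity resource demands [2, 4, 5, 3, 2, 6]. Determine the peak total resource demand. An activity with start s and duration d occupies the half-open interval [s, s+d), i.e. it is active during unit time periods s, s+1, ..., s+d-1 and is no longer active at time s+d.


Each activity i is active on [start_i, start_i + duration_i).
Compute total resource usage per time slot:
  t=0: active resources = [5, 3], total = 8
  t=1: active resources = [5, 3], total = 8
  t=2: active resources = [5, 3], total = 8
  t=3: active resources = [3], total = 3
  t=4: active resources = [3], total = 3
  t=5: active resources = [4], total = 4
  t=6: active resources = [4, 2], total = 6
  t=7: active resources = [2, 2, 6], total = 10
  t=8: active resources = [2, 2, 6], total = 10
  t=9: active resources = [2, 2, 6], total = 10
  t=10: active resources = [2, 6], total = 8
  t=11: active resources = [6], total = 6
Peak resource demand = 10

10


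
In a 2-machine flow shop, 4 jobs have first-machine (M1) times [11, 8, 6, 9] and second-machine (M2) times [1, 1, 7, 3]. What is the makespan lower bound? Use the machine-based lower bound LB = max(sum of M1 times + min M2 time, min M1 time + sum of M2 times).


LB1 = sum(M1 times) + min(M2 times) = 34 + 1 = 35
LB2 = min(M1 times) + sum(M2 times) = 6 + 12 = 18
Lower bound = max(LB1, LB2) = max(35, 18) = 35

35


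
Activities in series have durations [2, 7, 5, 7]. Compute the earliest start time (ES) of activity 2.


Activity 2 starts after activities 1 through 1 complete.
Predecessor durations: [2]
ES = 2 = 2

2


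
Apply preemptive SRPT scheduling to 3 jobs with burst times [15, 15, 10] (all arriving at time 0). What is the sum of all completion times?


Since all jobs arrive at t=0, SRPT equals SPT ordering.
SPT order: [10, 15, 15]
Completion times:
  Job 1: p=10, C=10
  Job 2: p=15, C=25
  Job 3: p=15, C=40
Total completion time = 10 + 25 + 40 = 75

75


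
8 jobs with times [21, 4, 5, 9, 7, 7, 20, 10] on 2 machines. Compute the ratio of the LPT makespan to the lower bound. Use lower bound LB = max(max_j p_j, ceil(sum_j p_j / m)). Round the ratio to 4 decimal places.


LPT order: [21, 20, 10, 9, 7, 7, 5, 4]
Machine loads after assignment: [42, 41]
LPT makespan = 42
Lower bound = max(max_job, ceil(total/2)) = max(21, 42) = 42
Ratio = 42 / 42 = 1.0

1.0


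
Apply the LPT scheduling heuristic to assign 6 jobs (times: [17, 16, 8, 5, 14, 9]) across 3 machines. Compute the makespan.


Sort jobs in decreasing order (LPT): [17, 16, 14, 9, 8, 5]
Assign each job to the least loaded machine:
  Machine 1: jobs [17, 5], load = 22
  Machine 2: jobs [16, 8], load = 24
  Machine 3: jobs [14, 9], load = 23
Makespan = max load = 24

24


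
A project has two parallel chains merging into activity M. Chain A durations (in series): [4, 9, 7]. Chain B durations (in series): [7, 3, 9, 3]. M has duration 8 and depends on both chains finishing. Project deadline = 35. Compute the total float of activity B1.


Forward pass: ES(B1) = sum of predecessors on chain B = 0
EF = ES + duration = 0 + 7 = 7
Backward pass: LF(M) = deadline = 35; LS(M) = 35 - 8 = 27
LF(B1) = LS(M) - sum(successors on chain B) = 27 - 15 = 12
LS = LF - duration = 12 - 7 = 5
Total float = LS - ES = 5 - 0 = 5

5


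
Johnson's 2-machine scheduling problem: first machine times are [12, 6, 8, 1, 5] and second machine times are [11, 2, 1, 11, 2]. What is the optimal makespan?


Apply Johnson's rule:
  Group 1 (a <= b): [(4, 1, 11)]
  Group 2 (a > b): [(1, 12, 11), (2, 6, 2), (5, 5, 2), (3, 8, 1)]
Optimal job order: [4, 1, 2, 5, 3]
Schedule:
  Job 4: M1 done at 1, M2 done at 12
  Job 1: M1 done at 13, M2 done at 24
  Job 2: M1 done at 19, M2 done at 26
  Job 5: M1 done at 24, M2 done at 28
  Job 3: M1 done at 32, M2 done at 33
Makespan = 33

33


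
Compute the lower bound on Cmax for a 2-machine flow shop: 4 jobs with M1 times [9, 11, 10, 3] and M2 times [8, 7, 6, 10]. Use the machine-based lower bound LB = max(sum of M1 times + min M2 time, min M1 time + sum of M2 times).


LB1 = sum(M1 times) + min(M2 times) = 33 + 6 = 39
LB2 = min(M1 times) + sum(M2 times) = 3 + 31 = 34
Lower bound = max(LB1, LB2) = max(39, 34) = 39

39


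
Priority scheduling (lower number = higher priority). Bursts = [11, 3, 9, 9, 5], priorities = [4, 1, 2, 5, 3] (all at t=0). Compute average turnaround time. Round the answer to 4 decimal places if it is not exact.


Sort by priority (ascending = highest first):
Order: [(1, 3), (2, 9), (3, 5), (4, 11), (5, 9)]
Completion times:
  Priority 1, burst=3, C=3
  Priority 2, burst=9, C=12
  Priority 3, burst=5, C=17
  Priority 4, burst=11, C=28
  Priority 5, burst=9, C=37
Average turnaround = 97/5 = 19.4

19.4


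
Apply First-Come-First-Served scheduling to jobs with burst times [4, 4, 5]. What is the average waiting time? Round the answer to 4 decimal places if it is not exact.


FCFS order (as given): [4, 4, 5]
Waiting times:
  Job 1: wait = 0
  Job 2: wait = 4
  Job 3: wait = 8
Sum of waiting times = 12
Average waiting time = 12/3 = 4.0

4.0


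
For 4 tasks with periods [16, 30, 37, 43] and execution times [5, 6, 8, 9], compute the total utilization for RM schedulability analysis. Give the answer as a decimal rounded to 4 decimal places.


Compute individual utilizations (exact fractions):
  Task 1: C/T = 5/16 (approx. 0.3125)
  Task 2: C/T = 6/30 = 1/5 (approx. 0.2)
  Task 3: C/T = 8/37 (approx. 0.2162)
  Task 4: C/T = 9/43 (approx. 0.2093)
Total utilization U = 5/16 + 1/5 + 8/37 + 9/43 = 119391/127280
Rounded to 4 decimal places: U = 0.9380
RM (Liu & Layland) bound for 4 tasks = 0.756828; compare with U = 119391/127280 (approx. 0.938019)
bound < U <= 1, so the RM sufficient condition is not met (inconclusive; an exact test such as response-time analysis is needed).

0.9380


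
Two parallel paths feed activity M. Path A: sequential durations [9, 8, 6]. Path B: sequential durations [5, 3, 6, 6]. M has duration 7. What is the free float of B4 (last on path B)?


ES(B4) = sum of predecessors on chain B = 14
EF(B4) = ES + duration = 14 + 6 = 20
Successor of B4 is M. ES(M) = max(sum(A), sum(B)) = max(23, 20) = 23
Free float = ES(successor) - EF(current) = 23 - 20 = 3

3


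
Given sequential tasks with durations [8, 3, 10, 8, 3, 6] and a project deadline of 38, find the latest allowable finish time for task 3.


LF(activity 3) = deadline - sum of successor durations
Successors: activities 4 through 6 with durations [8, 3, 6]
Sum of successor durations = 17
LF = 38 - 17 = 21

21


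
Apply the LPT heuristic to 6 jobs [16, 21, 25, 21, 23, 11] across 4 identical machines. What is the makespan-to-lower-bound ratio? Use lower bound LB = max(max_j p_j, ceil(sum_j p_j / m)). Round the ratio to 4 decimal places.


LPT order: [25, 23, 21, 21, 16, 11]
Machine loads after assignment: [25, 23, 37, 32]
LPT makespan = 37
Lower bound = max(max_job, ceil(total/4)) = max(25, 30) = 30
Ratio = 37 / 30 = 1.2333

1.2333


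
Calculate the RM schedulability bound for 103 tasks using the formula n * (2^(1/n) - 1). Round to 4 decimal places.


Compute 2^(1/103) = 1.0067522788
Subtract 1: 1.0067522788 - 1 = 0.0067522788
Multiply by n: 103 * 0.0067522788 = 0.6954847164
Round to 4 dp: 0.6955

0.6955


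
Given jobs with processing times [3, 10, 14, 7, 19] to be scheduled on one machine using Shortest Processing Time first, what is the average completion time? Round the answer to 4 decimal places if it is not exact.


Sort jobs by processing time (SPT order): [3, 7, 10, 14, 19]
Compute completion times sequentially:
  Job 1: processing = 3, completes at 3
  Job 2: processing = 7, completes at 10
  Job 3: processing = 10, completes at 20
  Job 4: processing = 14, completes at 34
  Job 5: processing = 19, completes at 53
Sum of completion times = 120
Average completion time = 120/5 = 24.0

24.0


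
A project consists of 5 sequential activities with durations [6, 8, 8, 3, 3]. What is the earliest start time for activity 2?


Activity 2 starts after activities 1 through 1 complete.
Predecessor durations: [6]
ES = 6 = 6

6


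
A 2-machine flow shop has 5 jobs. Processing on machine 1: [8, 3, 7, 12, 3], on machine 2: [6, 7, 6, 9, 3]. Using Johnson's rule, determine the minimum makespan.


Apply Johnson's rule:
  Group 1 (a <= b): [(2, 3, 7), (5, 3, 3)]
  Group 2 (a > b): [(4, 12, 9), (1, 8, 6), (3, 7, 6)]
Optimal job order: [2, 5, 4, 1, 3]
Schedule:
  Job 2: M1 done at 3, M2 done at 10
  Job 5: M1 done at 6, M2 done at 13
  Job 4: M1 done at 18, M2 done at 27
  Job 1: M1 done at 26, M2 done at 33
  Job 3: M1 done at 33, M2 done at 39
Makespan = 39

39


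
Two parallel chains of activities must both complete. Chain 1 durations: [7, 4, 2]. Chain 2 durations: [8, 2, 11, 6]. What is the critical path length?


Path A total = 7 + 4 + 2 = 13
Path B total = 8 + 2 + 11 + 6 = 27
Critical path = longest path = max(13, 27) = 27

27


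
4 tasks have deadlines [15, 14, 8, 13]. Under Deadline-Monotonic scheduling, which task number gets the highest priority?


Sort tasks by relative deadline (ascending):
  Task 3: deadline = 8
  Task 4: deadline = 13
  Task 2: deadline = 14
  Task 1: deadline = 15
Priority order (highest first): [3, 4, 2, 1]
Highest priority task = 3

3


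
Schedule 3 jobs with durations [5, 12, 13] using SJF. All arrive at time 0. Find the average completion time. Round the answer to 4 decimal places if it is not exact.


SJF order (ascending): [5, 12, 13]
Completion times:
  Job 1: burst=5, C=5
  Job 2: burst=12, C=17
  Job 3: burst=13, C=30
Average completion = 52/3 = 17.3333

17.3333


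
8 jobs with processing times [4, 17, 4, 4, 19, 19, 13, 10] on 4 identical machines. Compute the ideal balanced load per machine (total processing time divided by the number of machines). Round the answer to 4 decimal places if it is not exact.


Total processing time = 4 + 17 + 4 + 4 + 19 + 19 + 13 + 10 = 90
Number of machines = 4
Ideal balanced load = 90 / 4 = 22.5

22.5


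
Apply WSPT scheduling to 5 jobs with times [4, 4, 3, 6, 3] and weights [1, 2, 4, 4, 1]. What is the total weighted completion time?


Compute p/w ratios and sort ascending (WSPT): [(3, 4), (6, 4), (4, 2), (3, 1), (4, 1)]
Compute weighted completion times:
  Job (p=3,w=4): C=3, w*C=4*3=12
  Job (p=6,w=4): C=9, w*C=4*9=36
  Job (p=4,w=2): C=13, w*C=2*13=26
  Job (p=3,w=1): C=16, w*C=1*16=16
  Job (p=4,w=1): C=20, w*C=1*20=20
Total weighted completion time = 110

110


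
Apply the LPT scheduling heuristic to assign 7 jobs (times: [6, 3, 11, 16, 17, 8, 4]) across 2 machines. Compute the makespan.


Sort jobs in decreasing order (LPT): [17, 16, 11, 8, 6, 4, 3]
Assign each job to the least loaded machine:
  Machine 1: jobs [17, 8, 6, 3], load = 34
  Machine 2: jobs [16, 11, 4], load = 31
Makespan = max load = 34

34


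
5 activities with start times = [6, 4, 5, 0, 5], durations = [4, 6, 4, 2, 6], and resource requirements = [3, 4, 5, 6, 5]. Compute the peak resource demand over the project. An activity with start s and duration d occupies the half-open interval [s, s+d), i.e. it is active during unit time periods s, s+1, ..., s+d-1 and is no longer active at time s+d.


Each activity i is active on [start_i, start_i + duration_i).
Compute total resource usage per time slot:
  t=0: active resources = [6], total = 6
  t=1: active resources = [6], total = 6
  t=2: active resources = [], total = 0
  t=3: active resources = [], total = 0
  t=4: active resources = [4], total = 4
  t=5: active resources = [4, 5, 5], total = 14
  t=6: active resources = [3, 4, 5, 5], total = 17
  t=7: active resources = [3, 4, 5, 5], total = 17
  t=8: active resources = [3, 4, 5, 5], total = 17
  t=9: active resources = [3, 4, 5], total = 12
  t=10: active resources = [5], total = 5
Peak resource demand = 17

17


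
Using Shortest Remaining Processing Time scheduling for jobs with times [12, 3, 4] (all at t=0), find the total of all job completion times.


Since all jobs arrive at t=0, SRPT equals SPT ordering.
SPT order: [3, 4, 12]
Completion times:
  Job 1: p=3, C=3
  Job 2: p=4, C=7
  Job 3: p=12, C=19
Total completion time = 3 + 7 + 19 = 29

29


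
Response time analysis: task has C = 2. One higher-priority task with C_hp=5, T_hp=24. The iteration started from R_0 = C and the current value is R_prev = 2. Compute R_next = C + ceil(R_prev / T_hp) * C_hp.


R_next = C + ceil(R_prev / T_hp) * C_hp
ceil(2 / 24) = ceil(0.0833) = 1
Interference = 1 * 5 = 5
R_next = 2 + 5 = 7

7


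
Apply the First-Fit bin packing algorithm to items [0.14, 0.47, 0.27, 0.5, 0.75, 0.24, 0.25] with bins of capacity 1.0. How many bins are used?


Place items sequentially using First-Fit:
  Item 0.14 -> new Bin 1
  Item 0.47 -> Bin 1 (now 0.61)
  Item 0.27 -> Bin 1 (now 0.88)
  Item 0.5 -> new Bin 2
  Item 0.75 -> new Bin 3
  Item 0.24 -> Bin 2 (now 0.74)
  Item 0.25 -> Bin 2 (now 0.99)
Total bins used = 3

3


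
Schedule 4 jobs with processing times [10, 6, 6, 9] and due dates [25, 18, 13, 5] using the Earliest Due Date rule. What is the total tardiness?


Sort by due date (EDD order): [(9, 5), (6, 13), (6, 18), (10, 25)]
Compute completion times and tardiness:
  Job 1: p=9, d=5, C=9, tardiness=max(0,9-5)=4
  Job 2: p=6, d=13, C=15, tardiness=max(0,15-13)=2
  Job 3: p=6, d=18, C=21, tardiness=max(0,21-18)=3
  Job 4: p=10, d=25, C=31, tardiness=max(0,31-25)=6
Total tardiness = 15

15


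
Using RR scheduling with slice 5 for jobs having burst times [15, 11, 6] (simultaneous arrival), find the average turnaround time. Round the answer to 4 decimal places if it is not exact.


Time quantum = 5
Execution trace:
  J1 runs 5 units, time = 5
  J2 runs 5 units, time = 10
  J3 runs 5 units, time = 15
  J1 runs 5 units, time = 20
  J2 runs 5 units, time = 25
  J3 runs 1 units, time = 26
  J1 runs 5 units, time = 31
  J2 runs 1 units, time = 32
Finish times: [31, 32, 26]
Average turnaround = 89/3 = 29.6667

29.6667


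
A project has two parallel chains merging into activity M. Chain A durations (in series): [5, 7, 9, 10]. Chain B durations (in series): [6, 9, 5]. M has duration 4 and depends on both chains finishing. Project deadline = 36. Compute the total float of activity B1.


Forward pass: ES(B1) = sum of predecessors on chain B = 0
EF = ES + duration = 0 + 6 = 6
Backward pass: LF(M) = deadline = 36; LS(M) = 36 - 4 = 32
LF(B1) = LS(M) - sum(successors on chain B) = 32 - 14 = 18
LS = LF - duration = 18 - 6 = 12
Total float = LS - ES = 12 - 0 = 12

12


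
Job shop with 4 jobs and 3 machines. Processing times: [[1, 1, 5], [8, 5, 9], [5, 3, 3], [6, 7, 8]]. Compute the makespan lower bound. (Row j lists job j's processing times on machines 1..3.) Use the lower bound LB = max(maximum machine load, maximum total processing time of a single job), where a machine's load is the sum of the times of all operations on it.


Machine loads:
  Machine 1: 1 + 8 + 5 + 6 = 20
  Machine 2: 1 + 5 + 3 + 7 = 16
  Machine 3: 5 + 9 + 3 + 8 = 25
Max machine load = 25
Job totals:
  Job 1: 7
  Job 2: 22
  Job 3: 11
  Job 4: 21
Max job total = 22
Lower bound = max(25, 22) = 25

25


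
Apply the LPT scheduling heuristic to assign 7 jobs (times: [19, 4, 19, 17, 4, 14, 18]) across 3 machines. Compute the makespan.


Sort jobs in decreasing order (LPT): [19, 19, 18, 17, 14, 4, 4]
Assign each job to the least loaded machine:
  Machine 1: jobs [19, 14], load = 33
  Machine 2: jobs [19, 4, 4], load = 27
  Machine 3: jobs [18, 17], load = 35
Makespan = max load = 35

35


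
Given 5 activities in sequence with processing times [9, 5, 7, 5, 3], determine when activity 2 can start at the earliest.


Activity 2 starts after activities 1 through 1 complete.
Predecessor durations: [9]
ES = 9 = 9

9


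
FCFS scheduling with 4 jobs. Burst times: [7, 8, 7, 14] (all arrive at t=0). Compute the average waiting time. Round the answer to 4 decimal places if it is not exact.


FCFS order (as given): [7, 8, 7, 14]
Waiting times:
  Job 1: wait = 0
  Job 2: wait = 7
  Job 3: wait = 15
  Job 4: wait = 22
Sum of waiting times = 44
Average waiting time = 44/4 = 11.0

11.0


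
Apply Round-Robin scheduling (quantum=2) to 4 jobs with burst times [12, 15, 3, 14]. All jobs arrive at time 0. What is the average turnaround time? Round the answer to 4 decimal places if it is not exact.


Time quantum = 2
Execution trace:
  J1 runs 2 units, time = 2
  J2 runs 2 units, time = 4
  J3 runs 2 units, time = 6
  J4 runs 2 units, time = 8
  J1 runs 2 units, time = 10
  J2 runs 2 units, time = 12
  J3 runs 1 units, time = 13
  J4 runs 2 units, time = 15
  J1 runs 2 units, time = 17
  J2 runs 2 units, time = 19
  J4 runs 2 units, time = 21
  J1 runs 2 units, time = 23
  J2 runs 2 units, time = 25
  J4 runs 2 units, time = 27
  J1 runs 2 units, time = 29
  J2 runs 2 units, time = 31
  J4 runs 2 units, time = 33
  J1 runs 2 units, time = 35
  J2 runs 2 units, time = 37
  J4 runs 2 units, time = 39
  J2 runs 2 units, time = 41
  J4 runs 2 units, time = 43
  J2 runs 1 units, time = 44
Finish times: [35, 44, 13, 43]
Average turnaround = 135/4 = 33.75

33.75


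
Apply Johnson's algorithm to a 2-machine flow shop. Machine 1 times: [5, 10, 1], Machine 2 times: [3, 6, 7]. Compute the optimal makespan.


Apply Johnson's rule:
  Group 1 (a <= b): [(3, 1, 7)]
  Group 2 (a > b): [(2, 10, 6), (1, 5, 3)]
Optimal job order: [3, 2, 1]
Schedule:
  Job 3: M1 done at 1, M2 done at 8
  Job 2: M1 done at 11, M2 done at 17
  Job 1: M1 done at 16, M2 done at 20
Makespan = 20

20


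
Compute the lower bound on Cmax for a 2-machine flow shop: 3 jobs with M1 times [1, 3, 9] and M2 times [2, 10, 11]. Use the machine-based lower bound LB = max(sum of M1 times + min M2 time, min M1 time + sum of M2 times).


LB1 = sum(M1 times) + min(M2 times) = 13 + 2 = 15
LB2 = min(M1 times) + sum(M2 times) = 1 + 23 = 24
Lower bound = max(LB1, LB2) = max(15, 24) = 24

24


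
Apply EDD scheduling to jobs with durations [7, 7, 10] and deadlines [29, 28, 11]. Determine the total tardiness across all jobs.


Sort by due date (EDD order): [(10, 11), (7, 28), (7, 29)]
Compute completion times and tardiness:
  Job 1: p=10, d=11, C=10, tardiness=max(0,10-11)=0
  Job 2: p=7, d=28, C=17, tardiness=max(0,17-28)=0
  Job 3: p=7, d=29, C=24, tardiness=max(0,24-29)=0
Total tardiness = 0

0


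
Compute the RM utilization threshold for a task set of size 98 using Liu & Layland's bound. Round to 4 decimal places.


Compute 2^(1/98) = 1.0070980027
Subtract 1: 1.0070980027 - 1 = 0.0070980027
Multiply by n: 98 * 0.0070980027 = 0.6956042646
Round to 4 dp: 0.6956

0.6956


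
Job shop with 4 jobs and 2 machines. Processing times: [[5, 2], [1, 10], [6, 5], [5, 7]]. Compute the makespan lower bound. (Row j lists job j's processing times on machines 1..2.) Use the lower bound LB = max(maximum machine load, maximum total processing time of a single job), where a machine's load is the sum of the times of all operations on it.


Machine loads:
  Machine 1: 5 + 1 + 6 + 5 = 17
  Machine 2: 2 + 10 + 5 + 7 = 24
Max machine load = 24
Job totals:
  Job 1: 7
  Job 2: 11
  Job 3: 11
  Job 4: 12
Max job total = 12
Lower bound = max(24, 12) = 24

24


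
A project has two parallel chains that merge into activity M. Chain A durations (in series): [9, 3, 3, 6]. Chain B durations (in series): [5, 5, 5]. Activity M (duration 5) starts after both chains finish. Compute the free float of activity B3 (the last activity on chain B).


ES(B3) = sum of predecessors on chain B = 10
EF(B3) = ES + duration = 10 + 5 = 15
Successor of B3 is M. ES(M) = max(sum(A), sum(B)) = max(21, 15) = 21
Free float = ES(successor) - EF(current) = 21 - 15 = 6

6
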